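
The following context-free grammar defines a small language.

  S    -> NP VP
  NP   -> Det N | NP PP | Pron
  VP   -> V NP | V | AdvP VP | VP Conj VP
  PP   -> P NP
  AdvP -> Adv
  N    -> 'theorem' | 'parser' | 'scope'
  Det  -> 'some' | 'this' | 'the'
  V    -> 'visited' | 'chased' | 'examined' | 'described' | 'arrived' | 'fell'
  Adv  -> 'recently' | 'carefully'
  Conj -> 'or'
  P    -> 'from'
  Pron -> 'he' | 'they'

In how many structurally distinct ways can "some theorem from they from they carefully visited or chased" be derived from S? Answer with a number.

4

Two of the 4 distinct bracketings:
[S [NP [NP [Det some] [N theorem]] [PP [P from] [NP [NP [Pron they]] [PP [P from] [NP [Pron they]]]]]] [VP [AdvP [Adv carefully]] [VP [VP [V visited]] [Conj or] [VP [V chased]]]]]
[S [NP [NP [Det some] [N theorem]] [PP [P from] [NP [NP [Pron they]] [PP [P from] [NP [Pron they]]]]]] [VP [VP [AdvP [Adv carefully]] [VP [V visited]]] [Conj or] [VP [V chased]]]]
The trees differ in how a recursive rule is bracketed over the same span.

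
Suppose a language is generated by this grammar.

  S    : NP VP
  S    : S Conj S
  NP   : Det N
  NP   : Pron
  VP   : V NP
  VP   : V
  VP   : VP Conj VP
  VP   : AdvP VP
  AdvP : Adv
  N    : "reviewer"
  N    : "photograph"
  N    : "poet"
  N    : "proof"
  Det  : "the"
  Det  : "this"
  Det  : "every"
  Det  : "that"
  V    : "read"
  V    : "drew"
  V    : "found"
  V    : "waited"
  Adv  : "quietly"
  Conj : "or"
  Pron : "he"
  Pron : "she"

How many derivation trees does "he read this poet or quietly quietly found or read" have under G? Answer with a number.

Two of the 4 distinct bracketings:
[S [NP [Pron he]] [VP [VP [V read] [NP [Det this] [N poet]]] [Conj or] [VP [VP [AdvP [Adv quietly]] [VP [AdvP [Adv quietly]] [VP [V found]]]] [Conj or] [VP [V read]]]]]
[S [NP [Pron he]] [VP [VP [V read] [NP [Det this] [N poet]]] [Conj or] [VP [AdvP [Adv quietly]] [VP [VP [AdvP [Adv quietly]] [VP [V found]]] [Conj or] [VP [V read]]]]]]
The trees differ in how a recursive rule is bracketed over the same span.

4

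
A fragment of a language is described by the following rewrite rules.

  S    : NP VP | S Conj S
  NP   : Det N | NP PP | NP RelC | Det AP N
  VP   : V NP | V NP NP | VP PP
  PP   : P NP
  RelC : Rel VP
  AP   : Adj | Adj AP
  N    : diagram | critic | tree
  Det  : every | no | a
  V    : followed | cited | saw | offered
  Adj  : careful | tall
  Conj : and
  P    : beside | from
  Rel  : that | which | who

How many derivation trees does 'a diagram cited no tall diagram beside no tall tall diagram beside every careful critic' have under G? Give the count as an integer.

5

Two of the 5 distinct bracketings:
[S [NP [Det a] [N diagram]] [VP [V cited] [NP [NP [Det no] [AP [Adj tall]] [N diagram]] [PP [P beside] [NP [NP [Det no] [AP [Adj tall] [AP [Adj tall]]] [N diagram]] [PP [P beside] [NP [Det every] [AP [Adj careful]] [N critic]]]]]]]]
[S [NP [Det a] [N diagram]] [VP [V cited] [NP [NP [NP [Det no] [AP [Adj tall]] [N diagram]] [PP [P beside] [NP [Det no] [AP [Adj tall] [AP [Adj tall]]] [N diagram]]]] [PP [P beside] [NP [Det every] [AP [Adj careful]] [N critic]]]]]]
The trees differ in how a recursive rule is bracketed over the same span.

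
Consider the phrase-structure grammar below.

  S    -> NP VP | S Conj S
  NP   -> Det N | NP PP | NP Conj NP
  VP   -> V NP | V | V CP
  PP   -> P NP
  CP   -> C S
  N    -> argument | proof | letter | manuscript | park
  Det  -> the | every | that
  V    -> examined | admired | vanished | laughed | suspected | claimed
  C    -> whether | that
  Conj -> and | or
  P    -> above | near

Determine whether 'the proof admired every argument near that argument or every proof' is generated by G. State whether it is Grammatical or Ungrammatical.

[S [NP [Det the] [N proof]] [VP [V admired] [NP [NP [Det every] [N argument]] [PP [P near] [NP [NP [Det that] [N argument]] [Conj or] [NP [Det every] [N proof]]]]]]]
Every word is introduced by a lexical rule and the phrasal rules combine the resulting categories into a single S.

Grammatical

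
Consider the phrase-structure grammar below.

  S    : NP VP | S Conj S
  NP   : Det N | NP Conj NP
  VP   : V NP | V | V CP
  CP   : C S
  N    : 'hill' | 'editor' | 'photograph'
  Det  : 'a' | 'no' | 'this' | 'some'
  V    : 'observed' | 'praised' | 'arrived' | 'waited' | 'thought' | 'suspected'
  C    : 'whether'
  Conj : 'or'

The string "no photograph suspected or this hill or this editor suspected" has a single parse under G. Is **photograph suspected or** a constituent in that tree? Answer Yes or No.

No

[S [S [NP [Det no] [N photograph]] [VP [V suspected]]] [Conj or] [S [NP [NP [Det this] [N hill]] [Conj or] [NP [Det this] [N editor]]] [VP [V suspected]]]]
The smallest constituent containing 'photograph suspected or' is the S spanning 'no photograph suspected or this hill or this editor suspected'; no single node in the tree dominates exactly the given words.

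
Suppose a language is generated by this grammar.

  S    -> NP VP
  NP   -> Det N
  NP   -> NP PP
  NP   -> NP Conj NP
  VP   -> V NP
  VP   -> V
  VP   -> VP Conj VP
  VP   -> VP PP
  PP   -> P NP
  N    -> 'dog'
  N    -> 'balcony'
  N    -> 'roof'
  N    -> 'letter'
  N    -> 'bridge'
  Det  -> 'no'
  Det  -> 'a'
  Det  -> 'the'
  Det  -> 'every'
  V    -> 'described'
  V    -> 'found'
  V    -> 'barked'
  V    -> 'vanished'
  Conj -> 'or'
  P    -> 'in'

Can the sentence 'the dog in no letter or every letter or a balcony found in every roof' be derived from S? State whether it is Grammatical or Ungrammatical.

Grammatical

S
  NP
    NP
      Det: the
      N: dog
    PP
      P: in
      NP
        NP
          Det: no
          N: letter
        Conj: or
        NP
          NP
            Det: every
            N: letter
          Conj: or
          NP
            Det: a
            N: balcony
  VP
    VP
      V: found
    PP
      P: in
      NP
        Det: every
        N: roof
Each bracket corresponds to one application of a listed rule, so the string is derivable from S.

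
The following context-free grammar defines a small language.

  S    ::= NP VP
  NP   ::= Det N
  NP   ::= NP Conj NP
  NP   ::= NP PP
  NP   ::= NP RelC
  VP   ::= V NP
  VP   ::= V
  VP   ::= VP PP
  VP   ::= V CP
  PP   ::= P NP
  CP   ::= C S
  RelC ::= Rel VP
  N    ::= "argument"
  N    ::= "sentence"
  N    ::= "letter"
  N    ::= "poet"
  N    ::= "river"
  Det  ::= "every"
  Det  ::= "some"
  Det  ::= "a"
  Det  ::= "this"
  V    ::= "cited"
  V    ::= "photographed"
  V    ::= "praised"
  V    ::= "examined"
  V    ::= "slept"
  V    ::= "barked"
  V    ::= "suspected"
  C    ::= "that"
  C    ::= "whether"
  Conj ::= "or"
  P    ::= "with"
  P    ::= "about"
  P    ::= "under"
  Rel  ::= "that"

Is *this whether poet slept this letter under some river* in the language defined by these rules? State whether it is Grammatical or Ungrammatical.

A Det word can never sit immediately before a C word in any string this grammar generates, so the substring 'this whether' rules out a derivation.

Ungrammatical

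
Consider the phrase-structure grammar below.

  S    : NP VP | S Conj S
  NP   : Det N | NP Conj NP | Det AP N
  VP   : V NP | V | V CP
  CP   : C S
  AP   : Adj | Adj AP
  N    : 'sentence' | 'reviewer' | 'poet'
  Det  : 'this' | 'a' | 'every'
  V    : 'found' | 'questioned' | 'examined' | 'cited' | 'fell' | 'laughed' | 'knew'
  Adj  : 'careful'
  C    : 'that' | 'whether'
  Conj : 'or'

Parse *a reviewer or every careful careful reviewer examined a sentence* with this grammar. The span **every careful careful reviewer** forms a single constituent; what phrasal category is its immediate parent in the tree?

[S [NP [NP [Det a] [N reviewer]] [Conj or] [NP [Det every] [AP [Adj careful] [AP [Adj careful]]] [N reviewer]]] [VP [V examined] [NP [Det a] [N sentence]]]]
The span 'every careful careful reviewer' is the NP node built by NP → Det AP N.
Its mother is the NP built by NP → NP Conj NP.

NP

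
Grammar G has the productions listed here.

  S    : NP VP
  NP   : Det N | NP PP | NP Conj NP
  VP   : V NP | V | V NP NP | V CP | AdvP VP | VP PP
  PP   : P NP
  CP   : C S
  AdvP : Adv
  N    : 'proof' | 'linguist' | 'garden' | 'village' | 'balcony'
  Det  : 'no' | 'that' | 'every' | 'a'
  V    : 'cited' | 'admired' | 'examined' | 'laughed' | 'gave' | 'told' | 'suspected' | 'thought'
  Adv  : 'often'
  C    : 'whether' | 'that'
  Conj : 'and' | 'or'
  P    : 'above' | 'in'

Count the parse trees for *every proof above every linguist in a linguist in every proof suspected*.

Two of the 5 distinct bracketings:
[S [NP [NP [Det every] [N proof]] [PP [P above] [NP [NP [Det every] [N linguist]] [PP [P in] [NP [NP [Det a] [N linguist]] [PP [P in] [NP [Det every] [N proof]]]]]]]] [VP [V suspected]]]
[S [NP [NP [Det every] [N proof]] [PP [P above] [NP [NP [NP [Det every] [N linguist]] [PP [P in] [NP [Det a] [N linguist]]]] [PP [P in] [NP [Det every] [N proof]]]]]] [VP [V suspected]]]
The trees differ in how a recursive rule is bracketed over the same span.

5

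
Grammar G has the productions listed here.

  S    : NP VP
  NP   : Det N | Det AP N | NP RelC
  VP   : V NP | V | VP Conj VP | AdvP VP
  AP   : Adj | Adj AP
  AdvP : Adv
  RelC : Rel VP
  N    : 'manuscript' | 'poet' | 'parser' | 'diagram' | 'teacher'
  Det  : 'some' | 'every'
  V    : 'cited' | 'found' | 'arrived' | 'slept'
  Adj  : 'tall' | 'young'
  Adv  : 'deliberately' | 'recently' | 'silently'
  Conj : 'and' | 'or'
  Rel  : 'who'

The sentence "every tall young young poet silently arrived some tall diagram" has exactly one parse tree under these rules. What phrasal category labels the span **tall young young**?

AP

S
  NP
    Det: every
    AP
      Adj: tall
      AP
        Adj: young
        AP
          Adj: young
    N: poet
  VP
    AdvP
      Adv: silently
    VP
      V: arrived
      NP
        Det: some
        AP
          Adj: tall
        N: diagram
The span 'tall young young' is the AP node built by AP → Adj AP.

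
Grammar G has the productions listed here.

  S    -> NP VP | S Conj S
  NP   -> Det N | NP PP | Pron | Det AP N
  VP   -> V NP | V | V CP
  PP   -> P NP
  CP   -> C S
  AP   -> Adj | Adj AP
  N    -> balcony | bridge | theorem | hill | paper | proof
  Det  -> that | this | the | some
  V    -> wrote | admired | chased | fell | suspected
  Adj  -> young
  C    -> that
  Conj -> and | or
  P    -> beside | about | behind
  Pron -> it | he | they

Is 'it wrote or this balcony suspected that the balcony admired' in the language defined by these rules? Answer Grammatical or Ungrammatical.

Grammatical

S
  S
    NP
      Pron: it
    VP
      V: wrote
  Conj: or
  S
    NP
      Det: this
      N: balcony
    VP
      V: suspected
      CP
        C: that
        S
          NP
            Det: the
            N: balcony
          VP
            V: admired
The bracketing above is licensed at every node by one of the given productions, with S at the root.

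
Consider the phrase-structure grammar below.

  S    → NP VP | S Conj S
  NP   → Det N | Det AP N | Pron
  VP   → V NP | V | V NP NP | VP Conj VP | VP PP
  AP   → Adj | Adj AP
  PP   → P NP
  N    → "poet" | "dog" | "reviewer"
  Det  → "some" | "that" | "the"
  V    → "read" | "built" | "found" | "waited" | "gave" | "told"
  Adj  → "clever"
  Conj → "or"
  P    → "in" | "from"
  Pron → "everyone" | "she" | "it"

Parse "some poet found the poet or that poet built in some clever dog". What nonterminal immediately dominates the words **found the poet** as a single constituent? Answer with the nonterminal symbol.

S
  S
    NP
      Det: some
      N: poet
    VP
      V: found
      NP
        Det: the
        N: poet
  Conj: or
  S
    NP
      Det: that
      N: poet
    VP
      VP
        V: built
      PP
        P: in
        NP
          Det: some
          AP
            Adj: clever
          N: dog
The span 'found the poet' is the VP node built by VP → V NP.

VP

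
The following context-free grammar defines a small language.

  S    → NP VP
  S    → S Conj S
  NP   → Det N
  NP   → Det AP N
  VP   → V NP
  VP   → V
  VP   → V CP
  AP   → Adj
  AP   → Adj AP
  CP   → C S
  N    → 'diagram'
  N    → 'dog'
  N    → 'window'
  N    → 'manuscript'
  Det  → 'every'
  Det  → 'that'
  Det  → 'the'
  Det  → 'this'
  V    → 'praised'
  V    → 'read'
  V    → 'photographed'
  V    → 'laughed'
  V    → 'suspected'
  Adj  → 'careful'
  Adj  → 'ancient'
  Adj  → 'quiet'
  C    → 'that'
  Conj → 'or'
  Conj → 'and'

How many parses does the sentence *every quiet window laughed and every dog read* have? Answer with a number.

[S [S [NP [Det every] [AP [Adj quiet]] [N window]] [VP [V laughed]]] [Conj and] [S [NP [Det every] [N dog]] [VP [V read]]]]
No rule offers an alternative attachment or grouping for any span, so this is the only derivation.

1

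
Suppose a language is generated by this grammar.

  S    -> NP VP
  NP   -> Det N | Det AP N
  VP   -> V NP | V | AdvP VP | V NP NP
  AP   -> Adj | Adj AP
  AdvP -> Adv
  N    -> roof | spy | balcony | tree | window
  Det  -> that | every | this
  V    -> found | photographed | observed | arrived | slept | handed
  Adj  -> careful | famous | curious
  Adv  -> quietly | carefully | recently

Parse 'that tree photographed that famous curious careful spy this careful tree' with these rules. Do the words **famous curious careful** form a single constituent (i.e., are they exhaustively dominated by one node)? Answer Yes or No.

Yes

[S [NP [Det that] [N tree]] [VP [V photographed] [NP [Det that] [AP [Adj famous] [AP [Adj curious] [AP [Adj careful]]]] [N spy]] [NP [Det this] [AP [Adj careful]] [N tree]]]]
The words 'famous curious careful' are exhaustively dominated by a single AP node (built by AP → Adj AP), so they form a constituent.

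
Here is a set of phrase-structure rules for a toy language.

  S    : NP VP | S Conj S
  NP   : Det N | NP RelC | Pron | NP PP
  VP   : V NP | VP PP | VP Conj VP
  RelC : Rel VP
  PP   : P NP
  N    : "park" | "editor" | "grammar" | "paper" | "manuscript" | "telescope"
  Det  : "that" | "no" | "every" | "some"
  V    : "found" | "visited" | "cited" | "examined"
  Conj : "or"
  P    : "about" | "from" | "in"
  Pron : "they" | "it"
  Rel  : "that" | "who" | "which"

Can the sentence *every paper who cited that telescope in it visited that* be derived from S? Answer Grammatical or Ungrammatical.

Ungrammatical

For S → NP VP, every NP-prefix leaves a non-VP remainder: after 'every paper' the remainder is not a VP; after 'every paper who cited that telescope' the remainder is not a VP; after 'every paper who cited that telescope in it' the remainder is not a VP. The alternative S rule S → S Conj S likewise has no satisfying split.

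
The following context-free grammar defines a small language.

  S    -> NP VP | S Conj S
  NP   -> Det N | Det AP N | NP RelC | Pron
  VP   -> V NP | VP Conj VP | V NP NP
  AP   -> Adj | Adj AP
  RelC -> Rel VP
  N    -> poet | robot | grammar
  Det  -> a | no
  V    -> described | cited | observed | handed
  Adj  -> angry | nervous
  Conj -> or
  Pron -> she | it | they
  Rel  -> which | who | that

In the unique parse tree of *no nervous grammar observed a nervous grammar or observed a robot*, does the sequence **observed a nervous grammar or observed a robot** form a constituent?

[S [NP [Det no] [AP [Adj nervous]] [N grammar]] [VP [VP [V observed] [NP [Det a] [AP [Adj nervous]] [N grammar]]] [Conj or] [VP [V observed] [NP [Det a] [N robot]]]]]
The words 'observed a nervous grammar or observed a robot' are exhaustively dominated by a single VP node (built by VP → VP Conj VP), so they form a constituent.

Yes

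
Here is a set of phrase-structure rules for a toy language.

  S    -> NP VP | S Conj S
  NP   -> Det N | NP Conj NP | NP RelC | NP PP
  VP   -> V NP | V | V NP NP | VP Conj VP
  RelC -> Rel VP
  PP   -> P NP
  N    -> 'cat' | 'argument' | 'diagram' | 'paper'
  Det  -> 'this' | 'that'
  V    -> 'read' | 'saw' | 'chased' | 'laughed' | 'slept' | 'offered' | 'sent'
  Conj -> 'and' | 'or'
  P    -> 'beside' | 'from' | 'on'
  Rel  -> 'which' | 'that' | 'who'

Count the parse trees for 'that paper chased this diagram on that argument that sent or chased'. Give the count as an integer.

Two of the 4 distinct bracketings:
[S [NP [Det that] [N paper]] [VP [V chased] [NP [NP [NP [Det this] [N diagram]] [PP [P on] [NP [Det that] [N argument]]]] [RelC [Rel that] [VP [VP [V sent]] [Conj or] [VP [V chased]]]]]]]
[S [NP [Det that] [N paper]] [VP [V chased] [NP [NP [Det this] [N diagram]] [PP [P on] [NP [NP [Det that] [N argument]] [RelC [Rel that] [VP [VP [V sent]] [Conj or] [VP [V chased]]]]]]]]]
The trees differ in how a recursive rule is bracketed over the same span.

4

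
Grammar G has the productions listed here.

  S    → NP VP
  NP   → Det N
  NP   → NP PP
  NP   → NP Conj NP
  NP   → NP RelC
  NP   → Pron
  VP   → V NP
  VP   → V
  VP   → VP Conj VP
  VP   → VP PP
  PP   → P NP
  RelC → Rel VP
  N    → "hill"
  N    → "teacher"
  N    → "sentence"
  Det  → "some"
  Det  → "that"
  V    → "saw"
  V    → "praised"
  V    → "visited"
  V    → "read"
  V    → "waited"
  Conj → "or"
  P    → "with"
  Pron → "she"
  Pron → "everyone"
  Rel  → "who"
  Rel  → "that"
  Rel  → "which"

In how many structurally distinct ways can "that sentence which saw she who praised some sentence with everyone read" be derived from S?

8

Two of the 8 distinct bracketings:
[S [NP [NP [NP [Det that] [N sentence]] [RelC [Rel which] [VP [V saw] [NP [NP [Pron she]] [RelC [Rel who] [VP [V praised] [NP [Det some] [N sentence]]]]]]]] [PP [P with] [NP [Pron everyone]]]] [VP [V read]]]
[S [NP [NP [NP [NP [Det that] [N sentence]] [RelC [Rel which] [VP [V saw] [NP [Pron she]]]]] [RelC [Rel who] [VP [V praised] [NP [Det some] [N sentence]]]]] [PP [P with] [NP [Pron everyone]]]] [VP [V read]]]
The trees differ in how a recursive rule is bracketed over the same span.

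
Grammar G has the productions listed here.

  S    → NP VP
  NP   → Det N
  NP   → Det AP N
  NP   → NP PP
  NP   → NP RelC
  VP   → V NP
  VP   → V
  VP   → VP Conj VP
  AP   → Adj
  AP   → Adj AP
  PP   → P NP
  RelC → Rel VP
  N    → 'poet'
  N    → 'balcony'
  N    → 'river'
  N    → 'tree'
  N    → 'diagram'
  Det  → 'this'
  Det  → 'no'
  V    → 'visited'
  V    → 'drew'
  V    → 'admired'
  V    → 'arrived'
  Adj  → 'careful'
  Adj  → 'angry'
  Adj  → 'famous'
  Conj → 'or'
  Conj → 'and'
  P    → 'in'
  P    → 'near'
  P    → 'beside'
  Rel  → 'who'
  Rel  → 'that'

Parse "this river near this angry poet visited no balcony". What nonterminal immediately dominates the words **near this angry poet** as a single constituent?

PP

[S [NP [NP [Det this] [N river]] [PP [P near] [NP [Det this] [AP [Adj angry]] [N poet]]]] [VP [V visited] [NP [Det no] [N balcony]]]]
The span 'near this angry poet' is the PP node built by PP → P NP.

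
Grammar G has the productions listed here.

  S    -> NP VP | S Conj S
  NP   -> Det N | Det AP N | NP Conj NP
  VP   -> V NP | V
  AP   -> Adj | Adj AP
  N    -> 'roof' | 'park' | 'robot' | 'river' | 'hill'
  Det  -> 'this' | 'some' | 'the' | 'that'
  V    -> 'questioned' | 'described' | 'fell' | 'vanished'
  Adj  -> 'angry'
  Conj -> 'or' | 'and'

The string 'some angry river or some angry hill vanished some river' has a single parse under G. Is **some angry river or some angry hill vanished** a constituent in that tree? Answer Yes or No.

No

[S [NP [NP [Det some] [AP [Adj angry]] [N river]] [Conj or] [NP [Det some] [AP [Adj angry]] [N hill]]] [VP [V vanished] [NP [Det some] [N river]]]]
The smallest constituent containing 'some angry river or some angry hill vanished' is the S spanning 'some angry river or some angry hill vanished some river'; no single node in the tree dominates exactly the given words.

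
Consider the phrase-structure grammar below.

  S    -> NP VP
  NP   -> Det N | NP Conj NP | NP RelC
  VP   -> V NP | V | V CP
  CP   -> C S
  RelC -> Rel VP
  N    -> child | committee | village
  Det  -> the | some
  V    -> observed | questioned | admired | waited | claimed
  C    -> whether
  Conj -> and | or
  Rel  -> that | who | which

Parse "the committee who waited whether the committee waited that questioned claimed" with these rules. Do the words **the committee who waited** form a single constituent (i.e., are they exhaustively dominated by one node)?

[S [NP [NP [NP [Det the] [N committee]] [RelC [Rel who] [VP [V waited] [CP [C whether] [S [NP [Det the] [N committee]] [VP [V waited]]]]]]] [RelC [Rel that] [VP [V questioned]]]] [VP [V claimed]]]
The smallest constituent containing 'the committee who waited' is the NP spanning 'the committee who waited whether the committee waited'; no single node in the tree dominates exactly the given words.

No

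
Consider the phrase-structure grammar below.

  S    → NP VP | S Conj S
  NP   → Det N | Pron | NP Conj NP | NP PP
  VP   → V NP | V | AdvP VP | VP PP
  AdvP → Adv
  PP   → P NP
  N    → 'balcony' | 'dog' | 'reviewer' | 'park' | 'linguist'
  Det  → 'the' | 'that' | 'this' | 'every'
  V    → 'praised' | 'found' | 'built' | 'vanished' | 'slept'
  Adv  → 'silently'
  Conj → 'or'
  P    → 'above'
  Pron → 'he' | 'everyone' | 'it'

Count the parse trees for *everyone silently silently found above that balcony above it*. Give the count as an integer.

Two of the 9 distinct bracketings:
[S [NP [Pron everyone]] [VP [AdvP [Adv silently]] [VP [AdvP [Adv silently]] [VP [VP [V found]] [PP [P above] [NP [NP [Det that] [N balcony]] [PP [P above] [NP [Pron it]]]]]]]]]
[S [NP [Pron everyone]] [VP [AdvP [Adv silently]] [VP [AdvP [Adv silently]] [VP [VP [VP [V found]] [PP [P above] [NP [Det that] [N balcony]]]] [PP [P above] [NP [Pron it]]]]]]]
The difference turns on whether NP → NP PP is used at the relevant span, versus an alternative expansion of NP.

9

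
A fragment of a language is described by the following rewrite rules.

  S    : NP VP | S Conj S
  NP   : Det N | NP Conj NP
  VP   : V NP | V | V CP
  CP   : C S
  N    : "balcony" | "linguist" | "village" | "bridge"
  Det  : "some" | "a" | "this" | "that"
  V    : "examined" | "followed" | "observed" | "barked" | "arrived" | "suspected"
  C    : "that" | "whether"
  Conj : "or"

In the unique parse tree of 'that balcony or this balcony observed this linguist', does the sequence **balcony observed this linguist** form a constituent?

No

[S [NP [NP [Det that] [N balcony]] [Conj or] [NP [Det this] [N balcony]]] [VP [V observed] [NP [Det this] [N linguist]]]]
The smallest constituent containing 'balcony observed this linguist' is the S spanning 'that balcony or this balcony observed this linguist'; no single node in the tree dominates exactly the given words.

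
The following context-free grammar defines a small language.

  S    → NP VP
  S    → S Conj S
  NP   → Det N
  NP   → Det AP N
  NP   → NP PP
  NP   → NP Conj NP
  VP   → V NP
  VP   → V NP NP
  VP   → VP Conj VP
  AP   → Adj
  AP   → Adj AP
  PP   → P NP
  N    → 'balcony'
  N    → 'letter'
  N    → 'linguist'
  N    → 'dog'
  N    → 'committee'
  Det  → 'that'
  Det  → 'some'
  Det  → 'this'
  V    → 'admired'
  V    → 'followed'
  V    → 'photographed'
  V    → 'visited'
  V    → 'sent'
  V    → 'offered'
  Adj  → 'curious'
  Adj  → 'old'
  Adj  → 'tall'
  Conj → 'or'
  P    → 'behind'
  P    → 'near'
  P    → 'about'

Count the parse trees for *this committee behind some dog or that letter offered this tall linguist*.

2

The two bracketings:
[S [NP [NP [Det this] [N committee]] [PP [P behind] [NP [NP [Det some] [N dog]] [Conj or] [NP [Det that] [N letter]]]]] [VP [V offered] [NP [Det this] [AP [Adj tall]] [N linguist]]]]
[S [NP [NP [NP [Det this] [N committee]] [PP [P behind] [NP [Det some] [N dog]]]] [Conj or] [NP [Det that] [N letter]]] [VP [V offered] [NP [Det this] [AP [Adj tall]] [N linguist]]]]
The trees differ in how a recursive rule is bracketed over the same span.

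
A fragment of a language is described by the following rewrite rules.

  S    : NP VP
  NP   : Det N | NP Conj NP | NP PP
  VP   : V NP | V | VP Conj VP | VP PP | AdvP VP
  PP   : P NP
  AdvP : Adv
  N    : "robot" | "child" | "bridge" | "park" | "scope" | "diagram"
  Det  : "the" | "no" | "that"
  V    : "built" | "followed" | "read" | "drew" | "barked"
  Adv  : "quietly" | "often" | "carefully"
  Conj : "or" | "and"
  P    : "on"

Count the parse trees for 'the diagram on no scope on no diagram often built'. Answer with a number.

2

The two bracketings:
[S [NP [NP [Det the] [N diagram]] [PP [P on] [NP [NP [Det no] [N scope]] [PP [P on] [NP [Det no] [N diagram]]]]]] [VP [AdvP [Adv often]] [VP [V built]]]]
[S [NP [NP [NP [Det the] [N diagram]] [PP [P on] [NP [Det no] [N scope]]]] [PP [P on] [NP [Det no] [N diagram]]]] [VP [AdvP [Adv often]] [VP [V built]]]]
The trees differ in how a recursive rule is bracketed over the same span.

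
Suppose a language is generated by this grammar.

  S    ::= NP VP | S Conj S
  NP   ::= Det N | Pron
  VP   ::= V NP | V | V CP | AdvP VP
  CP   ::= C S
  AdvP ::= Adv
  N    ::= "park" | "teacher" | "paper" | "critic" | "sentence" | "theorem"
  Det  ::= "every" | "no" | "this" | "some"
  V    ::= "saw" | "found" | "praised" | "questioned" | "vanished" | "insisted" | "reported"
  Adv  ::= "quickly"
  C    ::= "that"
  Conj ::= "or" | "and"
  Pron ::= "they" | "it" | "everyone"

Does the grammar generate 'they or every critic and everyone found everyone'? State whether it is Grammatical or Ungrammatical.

Ungrammatical

For S → NP VP, the only prefix that parses as NP is 'they', but the remainder 'or every critic and everyone found everyone' is not a VP under these rules. The alternative S rule S → S Conj S likewise has no satisfying split.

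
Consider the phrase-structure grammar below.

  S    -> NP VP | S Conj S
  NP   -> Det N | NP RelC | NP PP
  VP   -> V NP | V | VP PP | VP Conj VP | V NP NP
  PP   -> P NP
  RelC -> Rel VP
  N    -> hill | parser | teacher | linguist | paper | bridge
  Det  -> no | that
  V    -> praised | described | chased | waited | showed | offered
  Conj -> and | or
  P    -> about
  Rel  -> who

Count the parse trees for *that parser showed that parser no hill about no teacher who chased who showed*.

Two of the 4 distinct bracketings:
[S [NP [Det that] [N parser]] [VP [VP [V showed] [NP [Det that] [N parser]] [NP [Det no] [N hill]]] [PP [P about] [NP [NP [NP [Det no] [N teacher]] [RelC [Rel who] [VP [V chased]]]] [RelC [Rel who] [VP [V showed]]]]]]]
[S [NP [Det that] [N parser]] [VP [V showed] [NP [Det that] [N parser]] [NP [NP [NP [NP [Det no] [N hill]] [PP [P about] [NP [Det no] [N teacher]]]] [RelC [Rel who] [VP [V chased]]]] [RelC [Rel who] [VP [V showed]]]]]]
The difference turns on whether NP → NP PP is used at the relevant span, versus an alternative expansion of NP.

4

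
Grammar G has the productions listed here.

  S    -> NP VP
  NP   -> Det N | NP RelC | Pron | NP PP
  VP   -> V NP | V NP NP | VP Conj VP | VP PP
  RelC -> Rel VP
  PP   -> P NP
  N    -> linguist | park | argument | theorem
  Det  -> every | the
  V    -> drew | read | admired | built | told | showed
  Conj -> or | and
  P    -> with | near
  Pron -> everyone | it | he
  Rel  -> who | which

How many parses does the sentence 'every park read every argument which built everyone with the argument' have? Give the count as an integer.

4

Two of the 4 distinct bracketings:
[S [NP [Det every] [N park]] [VP [V read] [NP [NP [Det every] [N argument]] [RelC [Rel which] [VP [V built] [NP [NP [Pron everyone]] [PP [P with] [NP [Det the] [N argument]]]]]]]]]
[S [NP [Det every] [N park]] [VP [V read] [NP [NP [Det every] [N argument]] [RelC [Rel which] [VP [VP [V built] [NP [Pron everyone]]] [PP [P with] [NP [Det the] [N argument]]]]]]]]
The difference turns on whether NP → NP PP is used at the relevant span, versus an alternative expansion of NP.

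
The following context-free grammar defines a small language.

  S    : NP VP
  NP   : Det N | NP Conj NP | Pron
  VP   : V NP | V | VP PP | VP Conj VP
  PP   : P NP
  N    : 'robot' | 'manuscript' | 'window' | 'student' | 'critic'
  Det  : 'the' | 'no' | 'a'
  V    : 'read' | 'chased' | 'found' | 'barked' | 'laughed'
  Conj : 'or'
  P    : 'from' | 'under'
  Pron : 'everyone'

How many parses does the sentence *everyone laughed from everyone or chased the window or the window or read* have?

The two bracketings:
[S [NP [Pron everyone]] [VP [VP [VP [V laughed]] [PP [P from] [NP [Pron everyone]]]] [Conj or] [VP [VP [V chased] [NP [NP [Det the] [N window]] [Conj or] [NP [Det the] [N window]]]] [Conj or] [VP [V read]]]]]
[S [NP [Pron everyone]] [VP [VP [VP [VP [V laughed]] [PP [P from] [NP [Pron everyone]]]] [Conj or] [VP [V chased] [NP [NP [Det the] [N window]] [Conj or] [NP [Det the] [N window]]]]] [Conj or] [VP [V read]]]]
The trees differ in how a recursive rule is bracketed over the same span.

2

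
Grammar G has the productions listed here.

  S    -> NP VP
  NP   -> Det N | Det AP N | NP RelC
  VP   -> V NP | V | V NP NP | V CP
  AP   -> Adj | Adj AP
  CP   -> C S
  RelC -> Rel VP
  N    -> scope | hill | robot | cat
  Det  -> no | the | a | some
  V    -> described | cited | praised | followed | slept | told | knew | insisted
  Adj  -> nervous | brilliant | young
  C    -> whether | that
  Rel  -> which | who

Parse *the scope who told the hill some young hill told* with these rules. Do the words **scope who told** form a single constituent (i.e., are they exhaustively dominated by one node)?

[S [NP [NP [Det the] [N scope]] [RelC [Rel who] [VP [V told] [NP [Det the] [N hill]] [NP [Det some] [AP [Adj young]] [N hill]]]]] [VP [V told]]]
The smallest constituent containing 'scope who told' is the NP spanning 'the scope who told the hill some young hill'; no single node in the tree dominates exactly the given words.

No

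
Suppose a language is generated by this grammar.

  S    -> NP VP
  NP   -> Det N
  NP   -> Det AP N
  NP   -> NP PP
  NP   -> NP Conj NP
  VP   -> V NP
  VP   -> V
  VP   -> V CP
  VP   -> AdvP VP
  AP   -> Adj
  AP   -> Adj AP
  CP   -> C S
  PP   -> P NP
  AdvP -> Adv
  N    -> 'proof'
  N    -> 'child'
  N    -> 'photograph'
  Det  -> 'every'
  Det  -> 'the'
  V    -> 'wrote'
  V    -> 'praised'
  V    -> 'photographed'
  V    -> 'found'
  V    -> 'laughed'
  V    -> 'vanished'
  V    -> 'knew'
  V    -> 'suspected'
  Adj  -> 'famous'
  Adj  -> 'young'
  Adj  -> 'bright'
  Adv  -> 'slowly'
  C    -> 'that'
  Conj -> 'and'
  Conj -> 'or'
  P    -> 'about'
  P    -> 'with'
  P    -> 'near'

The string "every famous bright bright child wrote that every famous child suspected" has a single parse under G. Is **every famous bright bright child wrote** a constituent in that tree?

[S [NP [Det every] [AP [Adj famous] [AP [Adj bright] [AP [Adj bright]]]] [N child]] [VP [V wrote] [CP [C that] [S [NP [Det every] [AP [Adj famous]] [N child]] [VP [V suspected]]]]]]
The smallest constituent containing 'every famous bright bright child wrote' is the S spanning 'every famous bright bright child wrote that every famous child suspected'; no single node in the tree dominates exactly the given words.

No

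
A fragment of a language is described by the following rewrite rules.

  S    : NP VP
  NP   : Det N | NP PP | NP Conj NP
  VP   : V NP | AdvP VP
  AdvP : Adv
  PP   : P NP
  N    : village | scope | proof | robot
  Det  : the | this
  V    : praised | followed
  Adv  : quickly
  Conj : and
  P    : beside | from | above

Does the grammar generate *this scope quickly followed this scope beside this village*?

Grammatical

S
  NP
    Det: this
    N: scope
  VP
    AdvP
      Adv: quickly
    VP
      V: followed
      NP
        NP
          Det: this
          N: scope
        PP
          P: beside
          NP
            Det: this
            N: village
The bracketing above is licensed at every node by one of the given productions, with S at the root.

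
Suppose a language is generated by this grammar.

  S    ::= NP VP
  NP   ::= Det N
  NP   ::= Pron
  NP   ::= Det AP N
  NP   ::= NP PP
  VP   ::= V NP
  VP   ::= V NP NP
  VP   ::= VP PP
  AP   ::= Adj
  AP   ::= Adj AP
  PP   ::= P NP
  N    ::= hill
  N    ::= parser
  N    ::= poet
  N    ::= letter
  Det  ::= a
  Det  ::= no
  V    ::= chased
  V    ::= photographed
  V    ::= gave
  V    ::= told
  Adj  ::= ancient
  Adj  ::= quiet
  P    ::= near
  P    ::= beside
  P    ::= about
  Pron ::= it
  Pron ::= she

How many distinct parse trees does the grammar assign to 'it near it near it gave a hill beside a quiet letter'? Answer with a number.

4

Two of the 4 distinct bracketings:
[S [NP [NP [Pron it]] [PP [P near] [NP [NP [Pron it]] [PP [P near] [NP [Pron it]]]]]] [VP [V gave] [NP [NP [Det a] [N hill]] [PP [P beside] [NP [Det a] [AP [Adj quiet]] [N letter]]]]]]
[S [NP [NP [Pron it]] [PP [P near] [NP [NP [Pron it]] [PP [P near] [NP [Pron it]]]]]] [VP [VP [V gave] [NP [Det a] [N hill]]] [PP [P beside] [NP [Det a] [AP [Adj quiet]] [N letter]]]]]
The difference turns on whether VP → VP PP is used at the relevant span, versus an alternative expansion of VP.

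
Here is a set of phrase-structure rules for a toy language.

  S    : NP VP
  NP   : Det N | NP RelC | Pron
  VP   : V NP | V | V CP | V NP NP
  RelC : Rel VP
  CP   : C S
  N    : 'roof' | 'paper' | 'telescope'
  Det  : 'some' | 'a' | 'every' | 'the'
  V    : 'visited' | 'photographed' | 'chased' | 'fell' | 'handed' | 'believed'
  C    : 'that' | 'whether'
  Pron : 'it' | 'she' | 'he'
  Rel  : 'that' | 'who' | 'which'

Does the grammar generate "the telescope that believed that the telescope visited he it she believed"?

For S → NP VP, every NP-prefix leaves a non-VP remainder: after 'the telescope' the remainder is not a VP; after 'the telescope that believed' the remainder is not a VP; after 'the telescope that believed that the telescope visited' the remainder is not a VP (and 2 more).

Ungrammatical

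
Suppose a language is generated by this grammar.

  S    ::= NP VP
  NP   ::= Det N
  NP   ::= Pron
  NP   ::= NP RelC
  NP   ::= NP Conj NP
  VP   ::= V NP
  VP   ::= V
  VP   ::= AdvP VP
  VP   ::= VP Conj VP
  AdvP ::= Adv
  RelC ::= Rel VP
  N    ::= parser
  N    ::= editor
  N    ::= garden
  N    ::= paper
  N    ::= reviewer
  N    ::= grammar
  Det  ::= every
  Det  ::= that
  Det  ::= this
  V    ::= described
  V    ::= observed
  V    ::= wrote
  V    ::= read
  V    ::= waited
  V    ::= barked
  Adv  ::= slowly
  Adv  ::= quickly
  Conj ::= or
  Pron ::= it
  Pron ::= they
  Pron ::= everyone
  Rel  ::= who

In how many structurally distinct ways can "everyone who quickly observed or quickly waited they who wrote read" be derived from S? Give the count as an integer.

Two of the 4 distinct bracketings:
[S [NP [NP [Pron everyone]] [RelC [Rel who] [VP [AdvP [Adv quickly]] [VP [VP [V observed]] [Conj or] [VP [AdvP [Adv quickly]] [VP [V waited] [NP [NP [Pron they]] [RelC [Rel who] [VP [V wrote]]]]]]]]]] [VP [V read]]]
[S [NP [NP [Pron everyone]] [RelC [Rel who] [VP [VP [AdvP [Adv quickly]] [VP [V observed]]] [Conj or] [VP [AdvP [Adv quickly]] [VP [V waited] [NP [NP [Pron they]] [RelC [Rel who] [VP [V wrote]]]]]]]]] [VP [V read]]]
The trees differ in how a recursive rule is bracketed over the same span.

4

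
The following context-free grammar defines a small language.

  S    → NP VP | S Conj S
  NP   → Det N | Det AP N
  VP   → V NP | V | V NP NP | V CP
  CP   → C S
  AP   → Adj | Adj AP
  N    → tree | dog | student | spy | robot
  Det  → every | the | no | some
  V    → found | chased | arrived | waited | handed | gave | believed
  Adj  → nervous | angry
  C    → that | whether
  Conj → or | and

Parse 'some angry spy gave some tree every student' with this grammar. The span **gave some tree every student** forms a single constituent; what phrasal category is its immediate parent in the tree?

S
  NP
    Det: some
    AP
      Adj: angry
    N: spy
  VP
    V: gave
    NP
      Det: some
      N: tree
    NP
      Det: every
      N: student
The span 'gave some tree every student' is the VP node built by VP → V NP NP.
Its mother is the S built by S → NP VP.

S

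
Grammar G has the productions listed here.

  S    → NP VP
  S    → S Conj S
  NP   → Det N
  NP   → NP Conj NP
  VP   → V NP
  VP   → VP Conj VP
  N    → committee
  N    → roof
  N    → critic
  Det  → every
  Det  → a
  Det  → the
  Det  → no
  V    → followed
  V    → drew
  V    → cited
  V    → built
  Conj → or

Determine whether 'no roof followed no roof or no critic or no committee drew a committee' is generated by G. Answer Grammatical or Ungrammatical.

Grammatical

[S [S [NP [Det no] [N roof]] [VP [V followed] [NP [Det no] [N roof]]]] [Conj or] [S [NP [NP [Det no] [N critic]] [Conj or] [NP [Det no] [N committee]]] [VP [V drew] [NP [Det a] [N committee]]]]]
The bracketing above is licensed at every node by one of the given productions, with S at the root.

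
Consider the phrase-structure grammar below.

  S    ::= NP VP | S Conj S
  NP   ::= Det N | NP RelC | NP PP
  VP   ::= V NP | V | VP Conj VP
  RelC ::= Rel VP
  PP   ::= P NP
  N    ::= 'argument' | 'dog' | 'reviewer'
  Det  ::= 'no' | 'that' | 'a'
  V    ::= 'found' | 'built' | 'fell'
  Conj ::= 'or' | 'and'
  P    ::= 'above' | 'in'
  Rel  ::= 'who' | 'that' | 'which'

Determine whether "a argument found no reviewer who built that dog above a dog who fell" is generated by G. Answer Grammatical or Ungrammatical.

Grammatical

[S [NP [Det a] [N argument]] [VP [V found] [NP [NP [Det no] [N reviewer]] [RelC [Rel who] [VP [V built] [NP [NP [NP [Det that] [N dog]] [PP [P above] [NP [Det a] [N dog]]]] [RelC [Rel who] [VP [V fell]]]]]]]]]
Each bracket corresponds to one application of a listed rule, so the string is derivable from S.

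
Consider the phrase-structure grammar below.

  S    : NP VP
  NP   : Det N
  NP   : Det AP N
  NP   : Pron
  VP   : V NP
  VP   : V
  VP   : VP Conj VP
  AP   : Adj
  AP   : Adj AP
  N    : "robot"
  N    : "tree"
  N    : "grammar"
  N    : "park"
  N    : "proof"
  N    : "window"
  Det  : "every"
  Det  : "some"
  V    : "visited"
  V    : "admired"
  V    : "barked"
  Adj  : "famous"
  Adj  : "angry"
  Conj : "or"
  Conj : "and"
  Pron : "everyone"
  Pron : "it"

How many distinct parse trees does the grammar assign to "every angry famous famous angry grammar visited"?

1

[S [NP [Det every] [AP [Adj angry] [AP [Adj famous] [AP [Adj famous] [AP [Adj angry]]]]] [N grammar]] [VP [V visited]]]
No rule offers an alternative attachment or grouping for any span, so this is the only derivation.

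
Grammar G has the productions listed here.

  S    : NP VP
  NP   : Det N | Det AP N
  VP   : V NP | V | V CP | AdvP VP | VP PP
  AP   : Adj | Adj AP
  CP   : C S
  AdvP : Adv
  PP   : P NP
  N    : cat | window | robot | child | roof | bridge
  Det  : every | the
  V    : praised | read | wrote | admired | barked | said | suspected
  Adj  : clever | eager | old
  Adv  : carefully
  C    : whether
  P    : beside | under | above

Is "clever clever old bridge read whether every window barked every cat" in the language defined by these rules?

Ungrammatical

For S → NP VP, no prefix of the string parses as an NP.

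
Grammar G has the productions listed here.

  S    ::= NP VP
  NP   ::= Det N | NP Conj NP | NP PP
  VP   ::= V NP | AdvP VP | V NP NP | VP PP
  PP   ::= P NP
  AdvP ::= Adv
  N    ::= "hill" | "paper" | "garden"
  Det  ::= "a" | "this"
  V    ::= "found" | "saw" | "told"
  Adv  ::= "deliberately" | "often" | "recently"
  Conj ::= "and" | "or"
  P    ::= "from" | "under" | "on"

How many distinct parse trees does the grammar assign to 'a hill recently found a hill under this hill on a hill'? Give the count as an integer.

Two of the 9 distinct bracketings:
[S [NP [Det a] [N hill]] [VP [AdvP [Adv recently]] [VP [V found] [NP [NP [Det a] [N hill]] [PP [P under] [NP [NP [Det this] [N hill]] [PP [P on] [NP [Det a] [N hill]]]]]]]]]
[S [NP [Det a] [N hill]] [VP [AdvP [Adv recently]] [VP [V found] [NP [NP [NP [Det a] [N hill]] [PP [P under] [NP [Det this] [N hill]]]] [PP [P on] [NP [Det a] [N hill]]]]]]]
The trees differ in how a recursive rule is bracketed over the same span.

9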